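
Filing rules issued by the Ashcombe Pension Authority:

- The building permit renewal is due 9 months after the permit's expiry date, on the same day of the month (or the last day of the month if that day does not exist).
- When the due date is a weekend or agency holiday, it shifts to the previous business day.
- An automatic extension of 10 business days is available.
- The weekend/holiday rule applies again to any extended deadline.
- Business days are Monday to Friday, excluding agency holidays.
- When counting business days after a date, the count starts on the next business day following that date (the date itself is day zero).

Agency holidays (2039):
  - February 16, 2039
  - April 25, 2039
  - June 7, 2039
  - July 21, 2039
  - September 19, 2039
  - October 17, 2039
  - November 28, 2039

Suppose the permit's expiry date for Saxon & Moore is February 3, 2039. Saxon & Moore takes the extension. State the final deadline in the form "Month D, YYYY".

November 17, 2039

Moving 9 months forward from February 3, 2039 on the corresponding day gives November 3, 2039.
November 3, 2039 is a Thursday and not a listed holiday, so it stands.
The 10-business-day extension runs from November 3, 2039 to November 17, 2039.
November 17, 2039 falls on a Thursday, which is a business day, so no adjustment is needed.
The final due date is November 17, 2039.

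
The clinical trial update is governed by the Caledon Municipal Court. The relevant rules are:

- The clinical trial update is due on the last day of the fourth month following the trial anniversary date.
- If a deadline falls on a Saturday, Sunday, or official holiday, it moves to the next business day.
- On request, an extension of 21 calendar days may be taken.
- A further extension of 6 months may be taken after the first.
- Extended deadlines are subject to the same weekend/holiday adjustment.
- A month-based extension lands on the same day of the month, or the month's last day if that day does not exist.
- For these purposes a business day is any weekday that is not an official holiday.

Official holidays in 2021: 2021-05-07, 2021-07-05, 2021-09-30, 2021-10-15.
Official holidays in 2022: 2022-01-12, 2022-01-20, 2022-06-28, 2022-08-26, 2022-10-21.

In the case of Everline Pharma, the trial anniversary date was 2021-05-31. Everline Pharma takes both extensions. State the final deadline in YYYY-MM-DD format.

2022-04-22

4 months after 2021-05-31 falls in September 2021; the last day of that month is 2021-09-30.
Because 2021-09-30 is a listed holiday, the deadline becomes 2021-10-01 (Friday).
With the 21-day extension, 2021-10-01 becomes 2021-10-22.
Since 2021-10-22 is a Friday and not a holiday, the date is unchanged.
Add 6 months to 2021-10-22: 2022-04-22.
2022-04-22 is a Friday and not a listed holiday, so it stands.
Deadline: 2022-04-22.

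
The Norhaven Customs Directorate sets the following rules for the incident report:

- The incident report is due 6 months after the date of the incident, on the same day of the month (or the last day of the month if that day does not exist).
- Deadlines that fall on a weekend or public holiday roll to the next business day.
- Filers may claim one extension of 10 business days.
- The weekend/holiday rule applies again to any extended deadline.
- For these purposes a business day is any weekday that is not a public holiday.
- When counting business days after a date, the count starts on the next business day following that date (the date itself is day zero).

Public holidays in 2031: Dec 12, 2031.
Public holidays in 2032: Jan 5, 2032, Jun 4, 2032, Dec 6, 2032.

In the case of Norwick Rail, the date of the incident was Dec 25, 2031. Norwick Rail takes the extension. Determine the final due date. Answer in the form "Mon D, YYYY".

Jul 9, 2032

6 months after Dec 25, 2031, on the same day of the month, is Jun 25, 2032.
Since Jun 25, 2032 is a Friday and not a holiday, the date is unchanged.
Applying the 10-business-day extension: 10 business days after Jun 25, 2032 is Jul 9, 2032.
Since Jul 9, 2032 is a Friday and not a holiday, the date is unchanged.
Final deadline: Jul 9, 2032.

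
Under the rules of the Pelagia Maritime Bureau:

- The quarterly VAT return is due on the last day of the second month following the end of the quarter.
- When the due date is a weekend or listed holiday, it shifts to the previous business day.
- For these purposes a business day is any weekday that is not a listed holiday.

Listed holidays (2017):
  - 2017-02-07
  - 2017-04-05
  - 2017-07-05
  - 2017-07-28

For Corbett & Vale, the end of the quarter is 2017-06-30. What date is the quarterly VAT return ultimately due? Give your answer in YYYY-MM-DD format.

2 months after 2017-06-30 falls in August 2017; the last day of that month is 2017-08-31.
2017-08-31 (Thursday) is already a business day.
Deadline: 2017-08-31.

2017-08-31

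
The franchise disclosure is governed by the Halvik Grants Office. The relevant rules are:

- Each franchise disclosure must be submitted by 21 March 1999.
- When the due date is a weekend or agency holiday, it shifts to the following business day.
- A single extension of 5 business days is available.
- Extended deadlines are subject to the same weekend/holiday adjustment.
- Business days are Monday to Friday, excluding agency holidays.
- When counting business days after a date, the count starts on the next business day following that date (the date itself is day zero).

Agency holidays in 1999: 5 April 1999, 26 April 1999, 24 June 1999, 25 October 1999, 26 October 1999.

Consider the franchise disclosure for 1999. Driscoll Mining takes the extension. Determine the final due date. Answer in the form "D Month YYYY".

The stated deadline is 21 March 1999.
Because 21 March 1999 is a Sunday, the deadline becomes 22 March 1999 (Monday).
The 5-business-day extension runs from 22 March 1999 to 29 March 1999.
29 March 1999 (Monday) is already a business day.
The final due date is 29 March 1999.

29 March 1999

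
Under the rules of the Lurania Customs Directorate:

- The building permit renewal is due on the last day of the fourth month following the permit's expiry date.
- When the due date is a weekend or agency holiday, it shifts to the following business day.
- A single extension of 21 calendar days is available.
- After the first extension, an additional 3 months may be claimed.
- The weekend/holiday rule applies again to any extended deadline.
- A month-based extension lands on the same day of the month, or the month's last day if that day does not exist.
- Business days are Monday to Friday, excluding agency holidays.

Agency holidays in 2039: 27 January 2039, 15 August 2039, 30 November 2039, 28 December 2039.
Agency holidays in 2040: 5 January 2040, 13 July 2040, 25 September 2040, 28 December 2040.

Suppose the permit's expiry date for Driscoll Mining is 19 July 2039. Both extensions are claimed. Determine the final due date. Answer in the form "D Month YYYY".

22 March 2040

4 months after 19 July 2039 falls in November 2039; the last day of that month is 30 November 2039.
30 November 2039 falls on a listed holiday. Rolling to the next business day gives 1 December 2039, a Thursday.
The 21-calendar-day extension moves the deadline from 1 December 2039 to 22 December 2039.
22 December 2039 (Thursday) is already a business day.
Add 3 months to 22 December 2039: 22 March 2040.
22 March 2040 falls on a Thursday, which is a business day, so no adjustment is needed.
Deadline: 22 March 2040.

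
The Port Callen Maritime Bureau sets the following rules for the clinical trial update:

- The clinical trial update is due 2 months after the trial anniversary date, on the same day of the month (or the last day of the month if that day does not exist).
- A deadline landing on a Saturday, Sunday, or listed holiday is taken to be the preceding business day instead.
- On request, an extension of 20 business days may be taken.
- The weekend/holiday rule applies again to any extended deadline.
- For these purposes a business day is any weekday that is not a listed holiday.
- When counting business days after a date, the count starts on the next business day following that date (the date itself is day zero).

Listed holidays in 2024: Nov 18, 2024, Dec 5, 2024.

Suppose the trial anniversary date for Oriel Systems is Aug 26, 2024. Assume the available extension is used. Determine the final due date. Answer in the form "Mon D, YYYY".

2 months from Aug 26, 2024 is Oct 26, 2024.
Oct 26, 2024 is a Saturday, so it moves to the preceding business day, Oct 25, 2024 (Friday).
Applying the 20-business-day extension: 20 business days after Oct 25, 2024 is Nov 25, 2024.
Nov 25, 2024 is a Monday and not a listed holiday, so it stands.
So the filing is due Nov 25, 2024.

Nov 25, 2024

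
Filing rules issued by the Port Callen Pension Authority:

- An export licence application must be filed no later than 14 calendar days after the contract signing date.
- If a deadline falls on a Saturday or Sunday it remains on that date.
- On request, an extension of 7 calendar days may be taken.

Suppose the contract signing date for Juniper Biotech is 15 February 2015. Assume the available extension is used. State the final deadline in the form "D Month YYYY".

8 March 2015

Trigger date 15 February 2015 + 14 calendar days = 1 March 2015.
No adjustment is made for weekends or holidays, so 1 March 2015 stands.
The 7-calendar-day extension moves the deadline from 1 March 2015 to 8 March 2015.
8 March 2015 is a Sunday; no weekend or holiday adjustment applies.
So the filing is due 8 March 2015.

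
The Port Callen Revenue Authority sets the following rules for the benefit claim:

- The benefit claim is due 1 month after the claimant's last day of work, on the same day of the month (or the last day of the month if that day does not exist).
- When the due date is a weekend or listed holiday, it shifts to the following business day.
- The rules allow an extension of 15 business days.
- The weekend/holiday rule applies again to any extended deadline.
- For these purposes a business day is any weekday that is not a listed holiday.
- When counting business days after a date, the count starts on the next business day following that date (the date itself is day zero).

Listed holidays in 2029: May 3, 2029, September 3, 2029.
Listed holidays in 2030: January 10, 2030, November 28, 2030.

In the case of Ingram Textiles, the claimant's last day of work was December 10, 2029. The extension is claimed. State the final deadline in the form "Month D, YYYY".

1 month from December 10, 2029 is January 10, 2030.
January 10, 2030 is a listed holiday; the next business day is January 11, 2030 (Friday).
Counting 15 further business days from January 11, 2030 reaches February 1, 2030.
February 1, 2030 is a Friday and not a listed holiday, so it stands.
Deadline: February 1, 2030.

February 1, 2030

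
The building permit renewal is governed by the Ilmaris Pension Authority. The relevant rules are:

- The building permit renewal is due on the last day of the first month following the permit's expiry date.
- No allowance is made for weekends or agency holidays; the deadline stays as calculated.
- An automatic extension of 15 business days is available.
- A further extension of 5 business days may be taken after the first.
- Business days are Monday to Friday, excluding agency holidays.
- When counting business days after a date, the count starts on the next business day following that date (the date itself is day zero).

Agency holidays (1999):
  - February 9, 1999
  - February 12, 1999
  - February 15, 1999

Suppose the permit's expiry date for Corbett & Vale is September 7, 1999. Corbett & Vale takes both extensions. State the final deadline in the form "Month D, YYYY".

1 month after September 7, 1999 falls in October 1999; the last day of that month is October 31, 1999.
October 31, 1999 is a Sunday; no weekend or holiday adjustment applies.
The 15-business-day extension runs from October 31, 1999 to November 19, 1999.
November 19, 1999 is a Friday; no weekend or holiday adjustment applies.
Counting 5 further business days from November 19, 1999 reaches November 26, 1999.
No adjustment is made for weekends or holidays, so November 26, 1999 stands.
So the filing is due November 26, 1999.

November 26, 1999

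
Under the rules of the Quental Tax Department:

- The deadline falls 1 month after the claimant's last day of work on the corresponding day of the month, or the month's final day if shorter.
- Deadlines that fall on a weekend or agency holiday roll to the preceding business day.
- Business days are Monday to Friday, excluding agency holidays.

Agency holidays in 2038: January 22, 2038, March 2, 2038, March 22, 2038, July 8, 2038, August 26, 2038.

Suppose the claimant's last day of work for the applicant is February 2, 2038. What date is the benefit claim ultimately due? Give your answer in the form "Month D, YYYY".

March 1, 2038

1 month after February 2, 2038, on the same day of the month, is March 2, 2038.
March 2, 2038 falls on a listed holiday. Rolling to the preceding business day gives March 1, 2038, a Monday.
Deadline: March 1, 2038.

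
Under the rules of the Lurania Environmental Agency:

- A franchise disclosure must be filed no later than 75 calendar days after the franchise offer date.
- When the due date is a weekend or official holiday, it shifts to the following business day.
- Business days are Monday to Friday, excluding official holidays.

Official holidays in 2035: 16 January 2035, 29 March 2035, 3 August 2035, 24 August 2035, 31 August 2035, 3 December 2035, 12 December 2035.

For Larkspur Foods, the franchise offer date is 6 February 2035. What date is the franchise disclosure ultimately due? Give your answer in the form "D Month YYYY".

Trigger date 6 February 2035 + 75 calendar days = 22 April 2035.
22 April 2035 is a Sunday; the next business day is 23 April 2035 (Monday).
The final due date is 23 April 2035.

23 April 2035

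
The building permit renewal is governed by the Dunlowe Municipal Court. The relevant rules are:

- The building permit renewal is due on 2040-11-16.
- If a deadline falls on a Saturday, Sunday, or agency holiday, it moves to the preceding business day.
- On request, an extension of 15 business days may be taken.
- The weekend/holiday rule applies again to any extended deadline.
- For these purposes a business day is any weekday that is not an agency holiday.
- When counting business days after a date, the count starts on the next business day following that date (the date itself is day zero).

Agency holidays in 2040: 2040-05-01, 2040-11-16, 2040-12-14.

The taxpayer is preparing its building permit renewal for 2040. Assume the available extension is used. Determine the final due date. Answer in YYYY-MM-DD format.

2040-12-07

The statutory due date is 2040-11-16.
2040-11-16 is a listed holiday, so it moves to the preceding business day, 2040-11-15 (Thursday).
Applying the 15-business-day extension: 15 business days after 2040-11-15 is 2040-12-07.
2040-12-07 falls on a Friday, which is a business day, so no adjustment is needed.
Final deadline: 2040-12-07.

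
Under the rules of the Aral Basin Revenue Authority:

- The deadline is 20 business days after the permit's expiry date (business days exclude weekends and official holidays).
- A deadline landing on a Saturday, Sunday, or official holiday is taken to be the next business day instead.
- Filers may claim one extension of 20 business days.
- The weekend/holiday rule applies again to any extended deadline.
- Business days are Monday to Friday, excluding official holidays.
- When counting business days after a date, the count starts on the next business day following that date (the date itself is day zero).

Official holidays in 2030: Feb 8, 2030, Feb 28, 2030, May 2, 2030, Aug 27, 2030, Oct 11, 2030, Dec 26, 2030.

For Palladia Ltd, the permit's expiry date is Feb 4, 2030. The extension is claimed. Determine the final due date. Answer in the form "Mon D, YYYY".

20 business days after Feb 4, 2030, excluding weekends and holidays, is Mar 6, 2030.
Mar 6, 2030 is a Wednesday and not a listed holiday, so it stands.
Applying the 20-business-day extension: 20 business days after Mar 6, 2030 is Apr 3, 2030.
Apr 3, 2030 is a Wednesday and not a listed holiday, so it stands.
The final due date is Apr 3, 2030.

Apr 3, 2030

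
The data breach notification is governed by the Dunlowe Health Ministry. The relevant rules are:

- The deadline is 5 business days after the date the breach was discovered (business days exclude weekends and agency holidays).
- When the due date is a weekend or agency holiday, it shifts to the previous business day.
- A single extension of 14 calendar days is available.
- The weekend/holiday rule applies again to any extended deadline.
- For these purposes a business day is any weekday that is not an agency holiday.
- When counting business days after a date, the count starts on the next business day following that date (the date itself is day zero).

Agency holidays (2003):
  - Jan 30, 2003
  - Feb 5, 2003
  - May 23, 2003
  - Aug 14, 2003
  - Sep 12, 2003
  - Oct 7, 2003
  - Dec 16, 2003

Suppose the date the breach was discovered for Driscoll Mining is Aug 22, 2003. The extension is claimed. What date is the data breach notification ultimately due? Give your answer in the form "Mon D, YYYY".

Starting the day after Aug 22, 2003 and counting 5 business days lands on Aug 29, 2003.
Aug 29, 2003 (Friday) is already a business day.
Applying the 14-calendar-day extension: Aug 29, 2003 + 14 days = Sep 12, 2003.
Sep 12, 2003 is a listed holiday; the preceding business day is Sep 11, 2003 (Thursday).
Deadline: Sep 11, 2003.

Sep 11, 2003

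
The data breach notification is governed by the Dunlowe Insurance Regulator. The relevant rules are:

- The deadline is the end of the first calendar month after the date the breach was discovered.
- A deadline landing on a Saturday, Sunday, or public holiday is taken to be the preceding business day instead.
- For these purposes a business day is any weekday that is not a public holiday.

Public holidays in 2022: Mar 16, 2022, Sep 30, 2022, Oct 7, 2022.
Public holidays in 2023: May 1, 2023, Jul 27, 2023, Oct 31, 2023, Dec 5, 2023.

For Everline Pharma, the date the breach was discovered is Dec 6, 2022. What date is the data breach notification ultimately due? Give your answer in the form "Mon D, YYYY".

Jan 31, 2023

1 month after Dec 6, 2022 is January 2023; that month ends on Jan 31, 2023.
Jan 31, 2023 is a Tuesday and not a listed holiday, so it stands.
Deadline: Jan 31, 2023.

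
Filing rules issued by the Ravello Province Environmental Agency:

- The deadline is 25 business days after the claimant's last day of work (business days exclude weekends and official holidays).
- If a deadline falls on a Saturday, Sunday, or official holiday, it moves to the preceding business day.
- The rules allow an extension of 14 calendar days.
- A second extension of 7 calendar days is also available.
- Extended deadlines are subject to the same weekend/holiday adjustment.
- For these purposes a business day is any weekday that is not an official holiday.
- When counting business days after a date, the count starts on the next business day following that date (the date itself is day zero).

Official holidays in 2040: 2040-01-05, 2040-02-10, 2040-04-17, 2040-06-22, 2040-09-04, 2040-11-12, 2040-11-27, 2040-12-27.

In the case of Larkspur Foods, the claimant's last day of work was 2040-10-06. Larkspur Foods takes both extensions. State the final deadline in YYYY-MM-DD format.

Starting the day after 2040-10-06 and counting 25 business days lands on 2040-11-09.
2040-11-09 (Friday) is already a business day.
Add the 14 calendar-day extension to 2040-11-09: 2040-11-23.
Since 2040-11-23 is a Friday and not a holiday, the date is unchanged.
Add the 7 calendar-day extension to 2040-11-23: 2040-11-30.
Since 2040-11-30 is a Friday and not a holiday, the date is unchanged.
So the filing is due 2040-11-30.

2040-11-30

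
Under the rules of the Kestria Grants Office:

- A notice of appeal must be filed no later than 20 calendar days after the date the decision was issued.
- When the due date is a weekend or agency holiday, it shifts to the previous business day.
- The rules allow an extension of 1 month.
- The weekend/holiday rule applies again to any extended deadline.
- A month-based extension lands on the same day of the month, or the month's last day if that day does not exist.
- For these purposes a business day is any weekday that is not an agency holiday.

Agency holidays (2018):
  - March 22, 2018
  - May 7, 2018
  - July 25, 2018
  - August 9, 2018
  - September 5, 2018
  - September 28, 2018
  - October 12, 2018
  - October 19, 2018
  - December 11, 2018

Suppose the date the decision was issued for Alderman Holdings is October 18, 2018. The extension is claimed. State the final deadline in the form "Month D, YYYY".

Adding 20 calendar days to October 18, 2018 gives November 7, 2018.
November 7, 2018 (Wednesday) is already a business day.
The 1 month extension carries November 7, 2018 to December 7, 2018.
December 7, 2018 (Friday) is already a business day.
Deadline: December 7, 2018.

December 7, 2018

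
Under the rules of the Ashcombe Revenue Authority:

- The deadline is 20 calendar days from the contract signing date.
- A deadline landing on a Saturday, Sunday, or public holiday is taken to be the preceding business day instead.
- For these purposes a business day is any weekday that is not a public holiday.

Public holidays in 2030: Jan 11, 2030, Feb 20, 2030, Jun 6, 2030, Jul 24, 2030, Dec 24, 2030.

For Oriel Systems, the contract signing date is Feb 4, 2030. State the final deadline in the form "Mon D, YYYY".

Adding 20 calendar days to Feb 4, 2030 gives Feb 24, 2030.
Feb 24, 2030 is a Sunday; the preceding business day is Feb 22, 2030 (Friday).
So the filing is due Feb 22, 2030.

Feb 22, 2030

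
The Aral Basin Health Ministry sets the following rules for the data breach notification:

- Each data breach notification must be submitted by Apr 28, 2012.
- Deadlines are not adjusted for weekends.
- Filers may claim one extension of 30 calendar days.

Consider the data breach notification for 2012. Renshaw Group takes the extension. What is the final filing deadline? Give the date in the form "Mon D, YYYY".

The stated deadline is Apr 28, 2012.
No adjustment is made for weekends or holidays, so Apr 28, 2012 stands.
Applying the 30-calendar-day extension: Apr 28, 2012 + 30 days = May 28, 2012.
May 28, 2012 falls on a Monday. The rules make no weekend/holiday allowance, so it remains May 28, 2012.
So the filing is due May 28, 2012.

May 28, 2012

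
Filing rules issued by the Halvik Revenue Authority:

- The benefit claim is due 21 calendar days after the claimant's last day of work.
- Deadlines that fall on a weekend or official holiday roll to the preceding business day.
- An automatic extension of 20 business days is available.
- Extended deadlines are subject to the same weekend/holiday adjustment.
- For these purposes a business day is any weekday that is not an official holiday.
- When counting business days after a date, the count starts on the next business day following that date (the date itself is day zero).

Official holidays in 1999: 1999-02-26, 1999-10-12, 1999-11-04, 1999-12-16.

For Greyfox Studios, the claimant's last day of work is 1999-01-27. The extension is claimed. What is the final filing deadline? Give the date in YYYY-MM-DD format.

Adding 21 calendar days to 1999-01-27 gives 1999-02-17.
1999-02-17 (Wednesday) is already a business day.
Applying the 20-business-day extension: 20 business days after 1999-02-17 is 1999-03-18.
1999-03-18 falls on a Thursday, which is a business day, so no adjustment is needed.
The final due date is 1999-03-18.

1999-03-18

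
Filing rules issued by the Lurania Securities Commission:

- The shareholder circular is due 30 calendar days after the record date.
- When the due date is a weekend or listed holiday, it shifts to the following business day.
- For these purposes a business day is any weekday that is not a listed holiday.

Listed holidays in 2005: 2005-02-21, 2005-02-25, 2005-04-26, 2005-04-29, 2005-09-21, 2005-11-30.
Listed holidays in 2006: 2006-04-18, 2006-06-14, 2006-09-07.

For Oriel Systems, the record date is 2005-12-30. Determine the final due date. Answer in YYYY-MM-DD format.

2006-01-30

Adding 30 calendar days to 2005-12-30 gives 2006-01-29.
2006-01-29 is a Sunday; the next business day is 2006-01-30 (Monday).
Deadline: 2006-01-30.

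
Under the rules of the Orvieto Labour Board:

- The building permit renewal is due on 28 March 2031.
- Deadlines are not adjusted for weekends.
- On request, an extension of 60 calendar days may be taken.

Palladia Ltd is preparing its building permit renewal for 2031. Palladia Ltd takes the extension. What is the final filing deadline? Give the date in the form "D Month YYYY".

Start from the fixed due date, 28 March 2031.
No adjustment is made for weekends or holidays, so 28 March 2031 stands.
With the 60-day extension, 28 March 2031 becomes 27 May 2031.
27 May 2031 falls on a Tuesday. The rules make no weekend/holiday allowance, so it remains 27 May 2031.
So the filing is due 27 May 2031.

27 May 2031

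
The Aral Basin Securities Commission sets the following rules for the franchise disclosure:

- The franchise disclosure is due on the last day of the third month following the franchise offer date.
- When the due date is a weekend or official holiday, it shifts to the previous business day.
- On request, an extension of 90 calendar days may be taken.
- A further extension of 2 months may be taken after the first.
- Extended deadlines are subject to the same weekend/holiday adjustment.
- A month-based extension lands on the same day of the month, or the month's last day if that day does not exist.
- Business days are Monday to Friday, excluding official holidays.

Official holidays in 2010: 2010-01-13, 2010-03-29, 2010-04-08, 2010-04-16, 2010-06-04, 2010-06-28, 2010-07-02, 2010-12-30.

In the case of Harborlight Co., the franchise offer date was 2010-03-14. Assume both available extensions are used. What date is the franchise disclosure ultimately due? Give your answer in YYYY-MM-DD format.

2010-11-26

The third month after 2010-03-14 is June 2010, whose last day is 2010-06-30.
Since 2010-06-30 is a Wednesday and not a holiday, the date is unchanged.
With the 90-day extension, 2010-06-30 becomes 2010-09-28.
2010-09-28 (Tuesday) is already a business day.
Applying the 2 months extension: 2 months after 2010-09-28 is 2010-11-28.
Because 2010-11-28 is a Sunday, the deadline becomes 2010-11-26 (Friday).
Deadline: 2010-11-26.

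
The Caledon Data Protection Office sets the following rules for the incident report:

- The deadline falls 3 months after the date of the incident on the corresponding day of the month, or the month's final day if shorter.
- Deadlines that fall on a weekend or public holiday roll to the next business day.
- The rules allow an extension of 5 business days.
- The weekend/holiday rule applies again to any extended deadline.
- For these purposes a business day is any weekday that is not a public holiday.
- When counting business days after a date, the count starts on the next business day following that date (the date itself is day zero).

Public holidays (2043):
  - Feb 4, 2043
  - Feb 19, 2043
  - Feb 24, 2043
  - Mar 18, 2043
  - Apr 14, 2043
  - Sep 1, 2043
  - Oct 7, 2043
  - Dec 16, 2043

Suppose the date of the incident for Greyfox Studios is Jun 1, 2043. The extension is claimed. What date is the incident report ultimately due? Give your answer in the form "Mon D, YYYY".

Sep 9, 2043

Moving 3 months forward from Jun 1, 2043 on the corresponding day gives Sep 1, 2043.
Sep 1, 2043 is a listed holiday, so it moves to the next business day, Sep 2, 2043 (Wednesday).
The 5-business-day extension runs from Sep 2, 2043 to Sep 9, 2043.
Sep 9, 2043 is a Wednesday and not a listed holiday, so it stands.
Final deadline: Sep 9, 2043.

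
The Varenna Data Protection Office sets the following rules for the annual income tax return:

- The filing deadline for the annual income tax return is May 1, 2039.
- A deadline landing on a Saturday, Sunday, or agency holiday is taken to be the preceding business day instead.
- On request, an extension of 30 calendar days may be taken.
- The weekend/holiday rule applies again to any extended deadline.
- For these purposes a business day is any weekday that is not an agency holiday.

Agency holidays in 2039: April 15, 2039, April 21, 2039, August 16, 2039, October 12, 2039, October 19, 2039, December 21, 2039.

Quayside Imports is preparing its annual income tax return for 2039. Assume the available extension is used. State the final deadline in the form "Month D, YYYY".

May 27, 2039

The stated deadline is May 1, 2039.
May 1, 2039 is a Sunday; the preceding business day is April 29, 2039 (Friday).
Applying the 30-calendar-day extension: April 29, 2039 + 30 days = May 29, 2039.
Because May 29, 2039 is a Sunday, the deadline becomes May 27, 2039 (Friday).
The final due date is May 27, 2039.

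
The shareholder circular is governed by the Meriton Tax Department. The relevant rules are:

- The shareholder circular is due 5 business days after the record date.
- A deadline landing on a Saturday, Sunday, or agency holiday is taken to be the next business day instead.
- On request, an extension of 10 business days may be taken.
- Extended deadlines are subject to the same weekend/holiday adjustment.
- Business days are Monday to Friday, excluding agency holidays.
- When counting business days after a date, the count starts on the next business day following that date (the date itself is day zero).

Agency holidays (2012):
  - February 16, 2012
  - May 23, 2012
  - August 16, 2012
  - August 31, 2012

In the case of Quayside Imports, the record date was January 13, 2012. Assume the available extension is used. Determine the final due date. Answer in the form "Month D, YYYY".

Starting the day after January 13, 2012 and counting 5 business days lands on January 20, 2012.
January 20, 2012 falls on a Friday, which is a business day, so no adjustment is needed.
Counting 10 further business days from January 20, 2012 reaches February 3, 2012.
February 3, 2012 (Friday) is already a business day.
The final due date is February 3, 2012.

February 3, 2012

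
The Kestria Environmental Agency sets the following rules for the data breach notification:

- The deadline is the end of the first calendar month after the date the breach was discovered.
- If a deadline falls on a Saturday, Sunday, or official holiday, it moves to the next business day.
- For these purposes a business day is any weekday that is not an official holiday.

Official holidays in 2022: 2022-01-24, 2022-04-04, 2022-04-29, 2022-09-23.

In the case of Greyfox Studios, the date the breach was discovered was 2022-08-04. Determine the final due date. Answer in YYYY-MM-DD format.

1 month after 2022-08-04 falls in September 2022; the last day of that month is 2022-09-30.
2022-09-30 falls on a Friday, which is a business day, so no adjustment is needed.
Final deadline: 2022-09-30.

2022-09-30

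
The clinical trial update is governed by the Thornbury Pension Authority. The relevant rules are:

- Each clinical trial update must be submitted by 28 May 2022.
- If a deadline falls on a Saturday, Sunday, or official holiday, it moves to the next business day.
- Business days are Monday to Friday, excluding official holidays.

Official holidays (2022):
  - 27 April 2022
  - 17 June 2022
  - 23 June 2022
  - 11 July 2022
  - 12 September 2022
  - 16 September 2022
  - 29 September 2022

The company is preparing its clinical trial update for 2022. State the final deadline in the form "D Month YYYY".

The statutory due date is 28 May 2022.
28 May 2022 falls on a Saturday. Rolling to the next business day gives 30 May 2022, a Monday.
So the filing is due 30 May 2022.

30 May 2022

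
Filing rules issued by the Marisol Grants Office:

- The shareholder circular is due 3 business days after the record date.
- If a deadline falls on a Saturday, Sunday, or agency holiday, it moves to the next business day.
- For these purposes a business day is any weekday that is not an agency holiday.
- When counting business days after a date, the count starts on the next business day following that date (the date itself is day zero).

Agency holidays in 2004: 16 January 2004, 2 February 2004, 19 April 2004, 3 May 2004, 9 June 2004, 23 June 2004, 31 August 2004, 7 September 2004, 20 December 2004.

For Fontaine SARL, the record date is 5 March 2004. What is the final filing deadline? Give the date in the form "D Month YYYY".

Starting the day after 5 March 2004 and counting 3 business days lands on 10 March 2004.
10 March 2004 (Wednesday) is already a business day.
So the filing is due 10 March 2004.

10 March 2004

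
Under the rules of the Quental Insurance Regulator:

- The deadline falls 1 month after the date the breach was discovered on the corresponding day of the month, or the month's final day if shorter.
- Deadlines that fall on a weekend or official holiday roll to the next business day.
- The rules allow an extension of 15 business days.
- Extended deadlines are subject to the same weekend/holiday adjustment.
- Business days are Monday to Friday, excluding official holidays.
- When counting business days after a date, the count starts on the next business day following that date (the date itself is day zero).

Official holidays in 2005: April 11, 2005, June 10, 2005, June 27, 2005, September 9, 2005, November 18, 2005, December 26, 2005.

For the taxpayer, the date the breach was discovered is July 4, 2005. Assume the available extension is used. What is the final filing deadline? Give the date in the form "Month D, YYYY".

August 25, 2005

1 month from July 4, 2005 is August 4, 2005.
August 4, 2005 (Thursday) is already a business day.
Applying the 15-business-day extension: 15 business days after August 4, 2005 is August 25, 2005.
August 25, 2005 (Thursday) is already a business day.
Deadline: August 25, 2005.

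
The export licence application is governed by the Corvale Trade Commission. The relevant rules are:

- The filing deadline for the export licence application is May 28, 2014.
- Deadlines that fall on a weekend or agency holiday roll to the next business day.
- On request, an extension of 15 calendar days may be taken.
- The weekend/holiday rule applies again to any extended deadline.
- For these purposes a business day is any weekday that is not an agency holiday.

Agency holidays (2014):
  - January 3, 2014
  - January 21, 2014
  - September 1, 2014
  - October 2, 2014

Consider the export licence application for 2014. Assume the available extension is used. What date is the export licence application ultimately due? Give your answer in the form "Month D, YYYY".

Start from the fixed due date, May 28, 2014.
Since May 28, 2014 is a Wednesday and not a holiday, the date is unchanged.
Add the 15 calendar-day extension to May 28, 2014: June 12, 2014.
June 12, 2014 falls on a Thursday, which is a business day, so no adjustment is needed.
Final deadline: June 12, 2014.

June 12, 2014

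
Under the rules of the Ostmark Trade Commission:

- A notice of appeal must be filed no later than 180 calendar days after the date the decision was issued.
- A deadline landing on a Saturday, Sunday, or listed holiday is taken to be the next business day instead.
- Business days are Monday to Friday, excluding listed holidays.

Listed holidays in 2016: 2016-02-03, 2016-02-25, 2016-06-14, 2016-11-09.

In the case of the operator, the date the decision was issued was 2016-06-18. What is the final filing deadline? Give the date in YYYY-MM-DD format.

From 2016-06-18, 180 calendar days later is 2016-12-15.
2016-12-15 (Thursday) is already a business day.
Deadline: 2016-12-15.

2016-12-15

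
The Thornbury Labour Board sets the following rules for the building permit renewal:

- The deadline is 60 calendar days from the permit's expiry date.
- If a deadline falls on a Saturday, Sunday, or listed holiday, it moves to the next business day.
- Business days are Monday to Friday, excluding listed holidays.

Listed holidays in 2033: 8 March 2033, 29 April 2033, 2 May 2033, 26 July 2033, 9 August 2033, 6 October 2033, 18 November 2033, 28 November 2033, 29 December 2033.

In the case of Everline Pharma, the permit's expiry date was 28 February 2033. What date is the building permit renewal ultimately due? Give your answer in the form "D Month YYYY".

3 May 2033

Adding 60 calendar days to 28 February 2033 gives 29 April 2033.
29 April 2033 falls on a listed holiday. Rolling to the next business day gives 3 May 2033, a Tuesday.
The final due date is 3 May 2033.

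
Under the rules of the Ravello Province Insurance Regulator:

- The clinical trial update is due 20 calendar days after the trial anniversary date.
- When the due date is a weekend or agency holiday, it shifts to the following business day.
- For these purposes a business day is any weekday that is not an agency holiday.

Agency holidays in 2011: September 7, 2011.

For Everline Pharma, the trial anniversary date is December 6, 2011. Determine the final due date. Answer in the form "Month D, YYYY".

From December 6, 2011, 20 calendar days later is December 26, 2011.
Since December 26, 2011 is a Monday and not a holiday, the date is unchanged.
Deadline: December 26, 2011.

December 26, 2011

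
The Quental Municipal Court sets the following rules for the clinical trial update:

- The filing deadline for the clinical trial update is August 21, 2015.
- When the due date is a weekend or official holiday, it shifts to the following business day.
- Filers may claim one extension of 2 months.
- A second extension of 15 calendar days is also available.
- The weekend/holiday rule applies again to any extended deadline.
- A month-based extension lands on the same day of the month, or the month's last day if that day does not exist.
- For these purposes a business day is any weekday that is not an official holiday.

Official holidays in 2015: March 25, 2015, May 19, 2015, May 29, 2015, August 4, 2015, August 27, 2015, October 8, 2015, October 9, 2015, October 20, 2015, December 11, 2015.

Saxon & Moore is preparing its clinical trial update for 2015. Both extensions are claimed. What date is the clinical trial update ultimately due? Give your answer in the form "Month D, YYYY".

November 5, 2015

The stated deadline is August 21, 2015.
August 21, 2015 is a Friday and not a listed holiday, so it stands.
Add 2 months to August 21, 2015: October 21, 2015.
Since October 21, 2015 is a Wednesday and not a holiday, the date is unchanged.
Add the 15 calendar-day extension to October 21, 2015: November 5, 2015.
November 5, 2015 (Thursday) is already a business day.
The final due date is November 5, 2015.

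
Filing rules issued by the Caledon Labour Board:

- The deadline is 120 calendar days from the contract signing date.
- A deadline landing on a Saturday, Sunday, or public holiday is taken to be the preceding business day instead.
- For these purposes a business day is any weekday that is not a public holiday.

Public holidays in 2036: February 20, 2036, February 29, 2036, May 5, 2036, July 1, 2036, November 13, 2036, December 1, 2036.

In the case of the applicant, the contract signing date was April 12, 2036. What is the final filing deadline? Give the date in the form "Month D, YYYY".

August 8, 2036

Trigger date April 12, 2036 + 120 calendar days = August 10, 2036.
August 10, 2036 is a Sunday, so it moves to the preceding business day, August 8, 2036 (Friday).
Deadline: August 8, 2036.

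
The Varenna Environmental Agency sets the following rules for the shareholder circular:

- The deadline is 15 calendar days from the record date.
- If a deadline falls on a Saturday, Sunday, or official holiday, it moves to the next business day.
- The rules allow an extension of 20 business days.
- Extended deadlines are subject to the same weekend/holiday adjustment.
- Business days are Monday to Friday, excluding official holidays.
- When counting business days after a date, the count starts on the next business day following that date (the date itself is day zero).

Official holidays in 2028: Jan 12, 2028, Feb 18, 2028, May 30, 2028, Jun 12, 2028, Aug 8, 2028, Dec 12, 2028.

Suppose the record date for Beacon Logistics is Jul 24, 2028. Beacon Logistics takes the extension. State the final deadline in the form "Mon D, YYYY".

Sep 6, 2028

Adding 15 calendar days to Jul 24, 2028 gives Aug 8, 2028.
Aug 8, 2028 is a listed holiday, so it moves to the next business day, Aug 9, 2028 (Wednesday).
The 20-business-day extension runs from Aug 9, 2028 to Sep 6, 2028.
Since Sep 6, 2028 is a Wednesday and not a holiday, the date is unchanged.
Final deadline: Sep 6, 2028.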